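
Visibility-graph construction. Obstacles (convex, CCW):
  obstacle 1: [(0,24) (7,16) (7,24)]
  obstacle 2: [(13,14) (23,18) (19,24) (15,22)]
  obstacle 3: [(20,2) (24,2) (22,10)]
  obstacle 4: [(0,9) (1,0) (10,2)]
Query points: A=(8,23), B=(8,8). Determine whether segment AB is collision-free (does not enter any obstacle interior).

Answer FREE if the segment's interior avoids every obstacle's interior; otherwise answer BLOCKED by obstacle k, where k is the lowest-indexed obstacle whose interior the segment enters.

Obstacle 1 [(0,24) (7,16) (7,24)]:
  edge (0,24)–(7,16): clear
  edge (7,16)–(7,24): clear
  edge (7,24)–(0,24): clear
  midpoint (8,31/2) outside
  → clear
Obstacle 2 [(13,14) (23,18) (19,24) (15,22)]:
  edge (13,14)–(23,18): clear
  edge (23,18)–(19,24): clear
  edge (19,24)–(15,22): clear
  edge (15,22)–(13,14): clear
  midpoint (8,31/2) outside
  → clear
Obstacle 3 [(20,2) (24,2) (22,10)]:
  edge (20,2)–(24,2): clear
  edge (24,2)–(22,10): clear
  edge (22,10)–(20,2): clear
  midpoint (8,31/2) outside
  → clear
Obstacle 4 [(0,9) (1,0) (10,2)]:
  edge (0,9)–(1,0): clear
  edge (1,0)–(10,2): clear
  edge (10,2)–(0,9): clear
  midpoint (8,31/2) outside
  → clear

FREE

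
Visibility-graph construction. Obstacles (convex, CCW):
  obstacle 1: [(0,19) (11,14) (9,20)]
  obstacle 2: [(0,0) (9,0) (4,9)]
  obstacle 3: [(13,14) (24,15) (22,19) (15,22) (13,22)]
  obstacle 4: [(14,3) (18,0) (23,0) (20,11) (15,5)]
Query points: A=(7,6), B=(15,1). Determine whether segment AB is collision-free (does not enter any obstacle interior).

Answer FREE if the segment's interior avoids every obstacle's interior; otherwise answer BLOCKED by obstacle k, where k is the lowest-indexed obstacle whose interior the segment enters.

FREE

Obstacle 1 [(0,19) (11,14) (9,20)]:
  edge (0,19)–(11,14): clear
  edge (11,14)–(9,20): clear
  edge (9,20)–(0,19): clear
  midpoint (11,7/2) outside
  → clear
Obstacle 2 [(0,0) (9,0) (4,9)]:
  edge (0,0)–(9,0): clear
  edge (9,0)–(4,9): clear
  edge (4,9)–(0,0): clear
  midpoint (11,7/2) outside
  → clear
Obstacle 3 [(13,14) (24,15) (22,19) (15,22) (13,22)]:
  edge (13,14)–(24,15): clear
  edge (24,15)–(22,19): clear
  edge (22,19)–(15,22): clear
  edge (15,22)–(13,22): clear
  edge (13,22)–(13,14): clear
  midpoint (11,7/2) outside
  → clear
Obstacle 4 [(14,3) (18,0) (23,0) (20,11) (15,5)]:
  edge (14,3)–(18,0): clear
  edge (18,0)–(23,0): clear
  edge (23,0)–(20,11): clear
  edge (20,11)–(15,5): clear
  edge (15,5)–(14,3): clear
  midpoint (11,7/2) outside
  → clear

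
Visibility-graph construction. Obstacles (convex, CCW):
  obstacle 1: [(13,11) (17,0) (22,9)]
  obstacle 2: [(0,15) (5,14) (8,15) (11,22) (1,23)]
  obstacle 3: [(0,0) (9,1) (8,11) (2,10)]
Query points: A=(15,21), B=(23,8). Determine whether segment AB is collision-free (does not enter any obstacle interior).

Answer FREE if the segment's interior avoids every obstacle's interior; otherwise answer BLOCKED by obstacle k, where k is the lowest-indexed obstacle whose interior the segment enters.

FREE

Obstacle 1 [(13,11) (17,0) (22,9)]:
  edge (13,11)–(17,0): clear
  edge (17,0)–(22,9): clear
  edge (22,9)–(13,11): clear
  midpoint (19,29/2) outside
  → clear
Obstacle 2 [(0,15) (5,14) (8,15) (11,22) (1,23)]:
  edge (0,15)–(5,14): clear
  edge (5,14)–(8,15): clear
  edge (8,15)–(11,22): clear
  edge (11,22)–(1,23): clear
  edge (1,23)–(0,15): clear
  midpoint (19,29/2) outside
  → clear
Obstacle 3 [(0,0) (9,1) (8,11) (2,10)]:
  edge (0,0)–(9,1): clear
  edge (9,1)–(8,11): clear
  edge (8,11)–(2,10): clear
  edge (2,10)–(0,0): clear
  midpoint (19,29/2) outside
  → clear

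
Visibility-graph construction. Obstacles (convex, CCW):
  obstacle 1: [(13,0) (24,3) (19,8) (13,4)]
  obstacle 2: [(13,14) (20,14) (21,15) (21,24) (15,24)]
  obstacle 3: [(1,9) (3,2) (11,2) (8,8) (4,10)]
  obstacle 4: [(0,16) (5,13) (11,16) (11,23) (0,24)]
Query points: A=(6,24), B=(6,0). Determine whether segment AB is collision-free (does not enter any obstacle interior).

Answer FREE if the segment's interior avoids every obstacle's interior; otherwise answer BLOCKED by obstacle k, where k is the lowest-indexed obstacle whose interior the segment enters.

BLOCKED by obstacle 3

Obstacle 1 [(13,0) (24,3) (19,8) (13,4)]:
  edge (13,0)–(24,3): clear
  edge (24,3)–(19,8): clear
  edge (19,8)–(13,4): clear
  edge (13,4)–(13,0): clear
  midpoint (6,12) outside
  → clear
Obstacle 2 [(13,14) (20,14) (21,15) (21,24) (15,24)]:
  edge (13,14)–(20,14): clear
  edge (20,14)–(21,15): clear
  edge (21,15)–(21,24): clear
  edge (21,24)–(15,24): clear
  edge (15,24)–(13,14): clear
  midpoint (6,12) outside
  → clear
Obstacle 3 [(1,9) (3,2) (11,2) (8,8) (4,10)]:
  edge (1,9)–(3,2): clear
  edge (3,2)–(11,2): crosses AB
  edge (11,2)–(8,8): clear
  edge (8,8)–(4,10): crosses AB
  edge (4,10)–(1,9): clear
  → BLOCKED
Obstacle 4 [(0,16) (5,13) (11,16) (11,23) (0,24)]:
  edge (0,16)–(5,13): clear
  edge (5,13)–(11,16): crosses AB
  edge (11,16)–(11,23): clear
  edge (11,23)–(0,24): crosses AB
  edge (0,24)–(0,16): clear
  → BLOCKED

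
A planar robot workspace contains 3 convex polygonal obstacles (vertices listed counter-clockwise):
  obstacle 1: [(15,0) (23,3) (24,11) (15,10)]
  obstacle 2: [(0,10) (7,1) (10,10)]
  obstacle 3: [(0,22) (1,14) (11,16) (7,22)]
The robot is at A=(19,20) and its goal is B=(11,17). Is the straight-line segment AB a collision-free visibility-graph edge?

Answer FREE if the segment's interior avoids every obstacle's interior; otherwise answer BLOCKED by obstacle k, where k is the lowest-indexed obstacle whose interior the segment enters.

FREE

Obstacle 1 [(15,0) (23,3) (24,11) (15,10)]:
  edge (15,0)–(23,3): clear
  edge (23,3)–(24,11): clear
  edge (24,11)–(15,10): clear
  edge (15,10)–(15,0): clear
  midpoint (15,37/2) outside
  → clear
Obstacle 2 [(0,10) (7,1) (10,10)]:
  edge (0,10)–(7,1): clear
  edge (7,1)–(10,10): clear
  edge (10,10)–(0,10): clear
  midpoint (15,37/2) outside
  → clear
Obstacle 3 [(0,22) (1,14) (11,16) (7,22)]:
  edge (0,22)–(1,14): clear
  edge (1,14)–(11,16): clear
  edge (11,16)–(7,22): clear
  edge (7,22)–(0,22): clear
  midpoint (15,37/2) outside
  → clear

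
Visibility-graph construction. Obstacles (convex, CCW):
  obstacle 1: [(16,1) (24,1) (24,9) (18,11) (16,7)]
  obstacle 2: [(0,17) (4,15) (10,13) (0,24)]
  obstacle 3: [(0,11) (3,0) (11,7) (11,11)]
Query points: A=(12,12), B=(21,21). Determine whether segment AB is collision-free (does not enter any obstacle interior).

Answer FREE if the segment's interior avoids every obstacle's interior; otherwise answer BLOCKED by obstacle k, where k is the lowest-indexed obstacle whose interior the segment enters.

FREE

Obstacle 1 [(16,1) (24,1) (24,9) (18,11) (16,7)]:
  edge (16,1)–(24,1): clear
  edge (24,1)–(24,9): clear
  edge (24,9)–(18,11): clear
  edge (18,11)–(16,7): clear
  edge (16,7)–(16,1): clear
  midpoint (33/2,33/2) outside
  → clear
Obstacle 2 [(0,17) (4,15) (10,13) (0,24)]:
  edge (0,17)–(4,15): clear
  edge (4,15)–(10,13): clear
  edge (10,13)–(0,24): clear
  edge (0,24)–(0,17): clear
  midpoint (33/2,33/2) outside
  → clear
Obstacle 3 [(0,11) (3,0) (11,7) (11,11)]:
  edge (0,11)–(3,0): clear
  edge (3,0)–(11,7): clear
  edge (11,7)–(11,11): clear
  edge (11,11)–(0,11): clear
  midpoint (33/2,33/2) outside
  → clear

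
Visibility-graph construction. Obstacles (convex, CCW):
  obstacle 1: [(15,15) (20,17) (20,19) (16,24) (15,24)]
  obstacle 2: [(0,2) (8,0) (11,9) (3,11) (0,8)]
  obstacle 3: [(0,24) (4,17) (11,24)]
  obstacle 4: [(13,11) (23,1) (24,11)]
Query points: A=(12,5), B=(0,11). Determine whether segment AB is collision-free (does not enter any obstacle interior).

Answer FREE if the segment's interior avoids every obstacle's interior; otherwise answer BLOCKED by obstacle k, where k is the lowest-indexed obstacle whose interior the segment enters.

Obstacle 1 [(15,15) (20,17) (20,19) (16,24) (15,24)]:
  edge (15,15)–(20,17): clear
  edge (20,17)–(20,19): clear
  edge (20,19)–(16,24): clear
  edge (16,24)–(15,24): clear
  edge (15,24)–(15,15): clear
  midpoint (6,8) outside
  → clear
Obstacle 2 [(0,2) (8,0) (11,9) (3,11) (0,8)]:
  edge (0,2)–(8,0): clear
  edge (8,0)–(11,9): crosses AB
  edge (11,9)–(3,11): clear
  edge (3,11)–(0,8): crosses AB
  edge (0,8)–(0,2): clear
  → BLOCKED
Obstacle 3 [(0,24) (4,17) (11,24)]:
  edge (0,24)–(4,17): clear
  edge (4,17)–(11,24): clear
  edge (11,24)–(0,24): clear
  midpoint (6,8) outside
  → clear
Obstacle 4 [(13,11) (23,1) (24,11)]:
  edge (13,11)–(23,1): clear
  edge (23,1)–(24,11): clear
  edge (24,11)–(13,11): clear
  midpoint (6,8) outside
  → clear

BLOCKED by obstacle 2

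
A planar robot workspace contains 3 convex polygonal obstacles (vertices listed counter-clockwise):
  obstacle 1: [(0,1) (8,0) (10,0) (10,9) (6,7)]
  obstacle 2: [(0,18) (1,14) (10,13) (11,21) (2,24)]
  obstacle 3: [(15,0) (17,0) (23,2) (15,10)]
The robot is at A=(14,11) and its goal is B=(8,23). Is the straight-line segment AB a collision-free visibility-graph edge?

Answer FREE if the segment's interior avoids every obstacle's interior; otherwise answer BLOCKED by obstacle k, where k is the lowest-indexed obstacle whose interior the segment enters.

Obstacle 1 [(0,1) (8,0) (10,0) (10,9) (6,7)]:
  edge (0,1)–(8,0): clear
  edge (8,0)–(10,0): clear
  edge (10,0)–(10,9): clear
  edge (10,9)–(6,7): clear
  edge (6,7)–(0,1): clear
  midpoint (11,17) outside
  → clear
Obstacle 2 [(0,18) (1,14) (10,13) (11,21) (2,24)]:
  edge (0,18)–(1,14): clear
  edge (1,14)–(10,13): clear
  edge (10,13)–(11,21): crosses AB
  edge (11,21)–(2,24): crosses AB
  edge (2,24)–(0,18): clear
  → BLOCKED
Obstacle 3 [(15,0) (17,0) (23,2) (15,10)]:
  edge (15,0)–(17,0): clear
  edge (17,0)–(23,2): clear
  edge (23,2)–(15,10): clear
  edge (15,10)–(15,0): clear
  midpoint (11,17) outside
  → clear

BLOCKED by obstacle 2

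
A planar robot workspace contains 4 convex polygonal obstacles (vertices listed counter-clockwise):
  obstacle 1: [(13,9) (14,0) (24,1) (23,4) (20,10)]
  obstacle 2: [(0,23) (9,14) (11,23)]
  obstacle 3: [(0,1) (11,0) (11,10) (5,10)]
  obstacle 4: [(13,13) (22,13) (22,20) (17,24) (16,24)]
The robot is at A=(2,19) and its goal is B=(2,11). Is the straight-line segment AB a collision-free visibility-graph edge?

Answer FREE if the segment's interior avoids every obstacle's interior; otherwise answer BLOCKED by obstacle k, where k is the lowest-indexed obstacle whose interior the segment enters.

Obstacle 1 [(13,9) (14,0) (24,1) (23,4) (20,10)]:
  edge (13,9)–(14,0): clear
  edge (14,0)–(24,1): clear
  edge (24,1)–(23,4): clear
  edge (23,4)–(20,10): clear
  edge (20,10)–(13,9): clear
  midpoint (2,15) outside
  → clear
Obstacle 2 [(0,23) (9,14) (11,23)]:
  edge (0,23)–(9,14): clear
  edge (9,14)–(11,23): clear
  edge (11,23)–(0,23): clear
  midpoint (2,15) outside
  → clear
Obstacle 3 [(0,1) (11,0) (11,10) (5,10)]:
  edge (0,1)–(11,0): clear
  edge (11,0)–(11,10): clear
  edge (11,10)–(5,10): clear
  edge (5,10)–(0,1): clear
  midpoint (2,15) outside
  → clear
Obstacle 4 [(13,13) (22,13) (22,20) (17,24) (16,24)]:
  edge (13,13)–(22,13): clear
  edge (22,13)–(22,20): clear
  edge (22,20)–(17,24): clear
  edge (17,24)–(16,24): clear
  edge (16,24)–(13,13): clear
  midpoint (2,15) outside
  → clear

FREE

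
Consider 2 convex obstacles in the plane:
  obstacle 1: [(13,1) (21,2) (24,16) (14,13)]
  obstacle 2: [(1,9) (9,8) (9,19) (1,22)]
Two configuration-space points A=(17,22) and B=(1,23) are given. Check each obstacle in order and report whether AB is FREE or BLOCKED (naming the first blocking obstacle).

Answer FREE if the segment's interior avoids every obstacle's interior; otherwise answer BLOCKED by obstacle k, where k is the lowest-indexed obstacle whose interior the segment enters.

FREE

Obstacle 1 [(13,1) (21,2) (24,16) (14,13)]:
  edge (13,1)–(21,2): clear
  edge (21,2)–(24,16): clear
  edge (24,16)–(14,13): clear
  edge (14,13)–(13,1): clear
  midpoint (9,45/2) outside
  → clear
Obstacle 2 [(1,9) (9,8) (9,19) (1,22)]:
  edge (1,9)–(9,8): clear
  edge (9,8)–(9,19): clear
  edge (9,19)–(1,22): clear
  edge (1,22)–(1,9): clear
  midpoint (9,45/2) outside
  → clear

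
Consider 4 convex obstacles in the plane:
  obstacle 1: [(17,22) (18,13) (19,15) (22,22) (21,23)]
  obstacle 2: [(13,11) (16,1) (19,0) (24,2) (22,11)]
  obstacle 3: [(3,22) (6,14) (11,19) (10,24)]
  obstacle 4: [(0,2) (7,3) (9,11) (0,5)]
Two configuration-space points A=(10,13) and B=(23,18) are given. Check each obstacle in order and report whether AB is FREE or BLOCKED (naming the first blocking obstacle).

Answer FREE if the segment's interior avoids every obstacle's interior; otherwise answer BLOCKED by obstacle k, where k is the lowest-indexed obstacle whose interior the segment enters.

Obstacle 1 [(17,22) (18,13) (19,15) (22,22) (21,23)]:
  edge (17,22)–(18,13): crosses AB
  edge (18,13)–(19,15): clear
  edge (19,15)–(22,22): crosses AB
  edge (22,22)–(21,23): clear
  edge (21,23)–(17,22): clear
  → BLOCKED
Obstacle 2 [(13,11) (16,1) (19,0) (24,2) (22,11)]:
  edge (13,11)–(16,1): clear
  edge (16,1)–(19,0): clear
  edge (19,0)–(24,2): clear
  edge (24,2)–(22,11): clear
  edge (22,11)–(13,11): clear
  midpoint (33/2,31/2) outside
  → clear
Obstacle 3 [(3,22) (6,14) (11,19) (10,24)]:
  edge (3,22)–(6,14): clear
  edge (6,14)–(11,19): clear
  edge (11,19)–(10,24): clear
  edge (10,24)–(3,22): clear
  midpoint (33/2,31/2) outside
  → clear
Obstacle 4 [(0,2) (7,3) (9,11) (0,5)]:
  edge (0,2)–(7,3): clear
  edge (7,3)–(9,11): clear
  edge (9,11)–(0,5): clear
  edge (0,5)–(0,2): clear
  midpoint (33/2,31/2) outside
  → clear

BLOCKED by obstacle 1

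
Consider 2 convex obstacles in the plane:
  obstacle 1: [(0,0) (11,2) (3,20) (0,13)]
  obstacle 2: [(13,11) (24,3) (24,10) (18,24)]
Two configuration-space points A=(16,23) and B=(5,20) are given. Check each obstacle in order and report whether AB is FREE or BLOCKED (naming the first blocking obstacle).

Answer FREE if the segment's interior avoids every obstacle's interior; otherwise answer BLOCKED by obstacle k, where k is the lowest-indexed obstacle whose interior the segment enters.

FREE

Obstacle 1 [(0,0) (11,2) (3,20) (0,13)]:
  edge (0,0)–(11,2): clear
  edge (11,2)–(3,20): clear
  edge (3,20)–(0,13): clear
  edge (0,13)–(0,0): clear
  midpoint (21/2,43/2) outside
  → clear
Obstacle 2 [(13,11) (24,3) (24,10) (18,24)]:
  edge (13,11)–(24,3): clear
  edge (24,3)–(24,10): clear
  edge (24,10)–(18,24): clear
  edge (18,24)–(13,11): clear
  midpoint (21/2,43/2) outside
  → clear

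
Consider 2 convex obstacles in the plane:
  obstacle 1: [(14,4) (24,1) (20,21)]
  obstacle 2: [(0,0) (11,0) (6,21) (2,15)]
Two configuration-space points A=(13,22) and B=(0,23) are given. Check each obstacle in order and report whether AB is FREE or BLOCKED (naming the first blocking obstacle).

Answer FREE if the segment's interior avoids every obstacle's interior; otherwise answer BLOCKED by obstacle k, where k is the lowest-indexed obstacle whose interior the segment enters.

Obstacle 1 [(14,4) (24,1) (20,21)]:
  edge (14,4)–(24,1): clear
  edge (24,1)–(20,21): clear
  edge (20,21)–(14,4): clear
  midpoint (13/2,45/2) outside
  → clear
Obstacle 2 [(0,0) (11,0) (6,21) (2,15)]:
  edge (0,0)–(11,0): clear
  edge (11,0)–(6,21): clear
  edge (6,21)–(2,15): clear
  edge (2,15)–(0,0): clear
  midpoint (13/2,45/2) outside
  → clear

FREE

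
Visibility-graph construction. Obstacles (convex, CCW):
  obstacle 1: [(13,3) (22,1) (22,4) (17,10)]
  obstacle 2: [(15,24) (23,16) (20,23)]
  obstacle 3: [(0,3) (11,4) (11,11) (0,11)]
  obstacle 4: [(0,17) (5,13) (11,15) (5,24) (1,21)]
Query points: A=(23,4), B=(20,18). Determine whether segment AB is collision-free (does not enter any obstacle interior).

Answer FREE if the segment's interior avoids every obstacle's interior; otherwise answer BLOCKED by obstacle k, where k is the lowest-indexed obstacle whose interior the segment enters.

FREE

Obstacle 1 [(13,3) (22,1) (22,4) (17,10)]:
  edge (13,3)–(22,1): clear
  edge (22,1)–(22,4): clear
  edge (22,4)–(17,10): clear
  edge (17,10)–(13,3): clear
  midpoint (43/2,11) outside
  → clear
Obstacle 2 [(15,24) (23,16) (20,23)]:
  edge (15,24)–(23,16): clear
  edge (23,16)–(20,23): clear
  edge (20,23)–(15,24): clear
  midpoint (43/2,11) outside
  → clear
Obstacle 3 [(0,3) (11,4) (11,11) (0,11)]:
  edge (0,3)–(11,4): clear
  edge (11,4)–(11,11): clear
  edge (11,11)–(0,11): clear
  edge (0,11)–(0,3): clear
  midpoint (43/2,11) outside
  → clear
Obstacle 4 [(0,17) (5,13) (11,15) (5,24) (1,21)]:
  edge (0,17)–(5,13): clear
  edge (5,13)–(11,15): clear
  edge (11,15)–(5,24): clear
  edge (5,24)–(1,21): clear
  edge (1,21)–(0,17): clear
  midpoint (43/2,11) outside
  → clear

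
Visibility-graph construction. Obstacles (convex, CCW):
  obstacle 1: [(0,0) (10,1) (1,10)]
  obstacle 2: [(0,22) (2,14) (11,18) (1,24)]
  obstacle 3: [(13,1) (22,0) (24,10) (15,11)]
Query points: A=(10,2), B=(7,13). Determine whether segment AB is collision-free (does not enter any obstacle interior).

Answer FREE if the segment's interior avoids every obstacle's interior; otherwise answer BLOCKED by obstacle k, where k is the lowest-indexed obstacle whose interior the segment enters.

Obstacle 1 [(0,0) (10,1) (1,10)]:
  edge (0,0)–(10,1): clear
  edge (10,1)–(1,10): clear
  edge (1,10)–(0,0): clear
  midpoint (17/2,15/2) outside
  → clear
Obstacle 2 [(0,22) (2,14) (11,18) (1,24)]:
  edge (0,22)–(2,14): clear
  edge (2,14)–(11,18): clear
  edge (11,18)–(1,24): clear
  edge (1,24)–(0,22): clear
  midpoint (17/2,15/2) outside
  → clear
Obstacle 3 [(13,1) (22,0) (24,10) (15,11)]:
  edge (13,1)–(22,0): clear
  edge (22,0)–(24,10): clear
  edge (24,10)–(15,11): clear
  edge (15,11)–(13,1): clear
  midpoint (17/2,15/2) outside
  → clear

FREE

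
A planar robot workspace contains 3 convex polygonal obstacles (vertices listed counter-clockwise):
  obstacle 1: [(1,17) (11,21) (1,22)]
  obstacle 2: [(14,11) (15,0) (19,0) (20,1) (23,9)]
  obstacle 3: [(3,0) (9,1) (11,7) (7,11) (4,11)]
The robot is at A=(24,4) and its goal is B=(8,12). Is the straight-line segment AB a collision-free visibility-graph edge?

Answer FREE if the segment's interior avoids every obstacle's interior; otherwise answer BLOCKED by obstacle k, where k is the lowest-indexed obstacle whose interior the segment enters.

Obstacle 1 [(1,17) (11,21) (1,22)]:
  edge (1,17)–(11,21): clear
  edge (11,21)–(1,22): clear
  edge (1,22)–(1,17): clear
  midpoint (16,8) outside
  → clear
Obstacle 2 [(14,11) (15,0) (19,0) (20,1) (23,9)]:
  edge (14,11)–(15,0): crosses AB
  edge (15,0)–(19,0): clear
  edge (19,0)–(20,1): clear
  edge (20,1)–(23,9): crosses AB
  edge (23,9)–(14,11): clear
  → BLOCKED
Obstacle 3 [(3,0) (9,1) (11,7) (7,11) (4,11)]:
  edge (3,0)–(9,1): clear
  edge (9,1)–(11,7): clear
  edge (11,7)–(7,11): clear
  edge (7,11)–(4,11): clear
  edge (4,11)–(3,0): clear
  midpoint (16,8) outside
  → clear

BLOCKED by obstacle 2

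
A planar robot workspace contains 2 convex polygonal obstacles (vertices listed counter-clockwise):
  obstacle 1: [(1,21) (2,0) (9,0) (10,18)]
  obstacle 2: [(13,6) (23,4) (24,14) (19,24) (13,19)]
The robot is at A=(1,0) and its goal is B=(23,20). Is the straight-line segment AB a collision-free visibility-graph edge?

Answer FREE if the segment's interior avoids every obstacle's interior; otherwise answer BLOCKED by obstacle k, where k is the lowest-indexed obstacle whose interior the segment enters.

Obstacle 1 [(1,21) (2,0) (9,0) (10,18)]:
  edge (1,21)–(2,0): crosses AB
  edge (2,0)–(9,0): clear
  edge (9,0)–(10,18): crosses AB
  edge (10,18)–(1,21): clear
  → BLOCKED
Obstacle 2 [(13,6) (23,4) (24,14) (19,24) (13,19)]:
  edge (13,6)–(23,4): clear
  edge (23,4)–(24,14): clear
  edge (24,14)–(19,24): crosses AB
  edge (19,24)–(13,19): clear
  edge (13,19)–(13,6): crosses AB
  → BLOCKED

BLOCKED by obstacle 1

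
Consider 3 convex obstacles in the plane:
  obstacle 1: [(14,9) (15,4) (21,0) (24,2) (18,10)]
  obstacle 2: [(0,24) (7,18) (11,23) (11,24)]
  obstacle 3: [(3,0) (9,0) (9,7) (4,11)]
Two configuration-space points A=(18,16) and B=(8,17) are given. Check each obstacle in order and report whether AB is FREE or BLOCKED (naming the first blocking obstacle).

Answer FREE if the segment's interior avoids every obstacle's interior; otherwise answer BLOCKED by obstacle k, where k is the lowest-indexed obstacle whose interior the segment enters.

FREE

Obstacle 1 [(14,9) (15,4) (21,0) (24,2) (18,10)]:
  edge (14,9)–(15,4): clear
  edge (15,4)–(21,0): clear
  edge (21,0)–(24,2): clear
  edge (24,2)–(18,10): clear
  edge (18,10)–(14,9): clear
  midpoint (13,33/2) outside
  → clear
Obstacle 2 [(0,24) (7,18) (11,23) (11,24)]:
  edge (0,24)–(7,18): clear
  edge (7,18)–(11,23): clear
  edge (11,23)–(11,24): clear
  edge (11,24)–(0,24): clear
  midpoint (13,33/2) outside
  → clear
Obstacle 3 [(3,0) (9,0) (9,7) (4,11)]:
  edge (3,0)–(9,0): clear
  edge (9,0)–(9,7): clear
  edge (9,7)–(4,11): clear
  edge (4,11)–(3,0): clear
  midpoint (13,33/2) outside
  → clear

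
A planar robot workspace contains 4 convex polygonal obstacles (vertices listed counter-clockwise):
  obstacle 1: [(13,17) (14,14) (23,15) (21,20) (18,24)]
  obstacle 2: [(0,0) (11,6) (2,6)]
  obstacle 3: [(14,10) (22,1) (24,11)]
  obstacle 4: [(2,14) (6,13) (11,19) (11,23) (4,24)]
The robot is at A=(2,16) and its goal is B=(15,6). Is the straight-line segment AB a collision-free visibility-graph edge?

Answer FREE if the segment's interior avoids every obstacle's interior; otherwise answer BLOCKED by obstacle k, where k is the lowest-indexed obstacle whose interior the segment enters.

BLOCKED by obstacle 4

Obstacle 1 [(13,17) (14,14) (23,15) (21,20) (18,24)]:
  edge (13,17)–(14,14): clear
  edge (14,14)–(23,15): clear
  edge (23,15)–(21,20): clear
  edge (21,20)–(18,24): clear
  edge (18,24)–(13,17): clear
  midpoint (17/2,11) outside
  → clear
Obstacle 2 [(0,0) (11,6) (2,6)]:
  edge (0,0)–(11,6): clear
  edge (11,6)–(2,6): clear
  edge (2,6)–(0,0): clear
  midpoint (17/2,11) outside
  → clear
Obstacle 3 [(14,10) (22,1) (24,11)]:
  edge (14,10)–(22,1): clear
  edge (22,1)–(24,11): clear
  edge (24,11)–(14,10): clear
  midpoint (17/2,11) outside
  → clear
Obstacle 4 [(2,14) (6,13) (11,19) (11,23) (4,24)]:
  edge (2,14)–(6,13): crosses AB
  edge (6,13)–(11,19): clear
  edge (11,19)–(11,23): clear
  edge (11,23)–(4,24): clear
  edge (4,24)–(2,14): crosses AB
  → BLOCKED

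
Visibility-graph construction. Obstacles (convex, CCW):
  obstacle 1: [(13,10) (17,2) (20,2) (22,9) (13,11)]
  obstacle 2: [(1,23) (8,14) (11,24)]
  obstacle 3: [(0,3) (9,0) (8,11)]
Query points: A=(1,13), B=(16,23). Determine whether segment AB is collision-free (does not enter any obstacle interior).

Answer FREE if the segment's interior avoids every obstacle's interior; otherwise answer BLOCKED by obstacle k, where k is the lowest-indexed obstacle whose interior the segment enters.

Obstacle 1 [(13,10) (17,2) (20,2) (22,9) (13,11)]:
  edge (13,10)–(17,2): clear
  edge (17,2)–(20,2): clear
  edge (20,2)–(22,9): clear
  edge (22,9)–(13,11): clear
  edge (13,11)–(13,10): clear
  midpoint (17/2,18) outside
  → clear
Obstacle 2 [(1,23) (8,14) (11,24)]:
  edge (1,23)–(8,14): crosses AB
  edge (8,14)–(11,24): crosses AB
  edge (11,24)–(1,23): clear
  → BLOCKED
Obstacle 3 [(0,3) (9,0) (8,11)]:
  edge (0,3)–(9,0): clear
  edge (9,0)–(8,11): clear
  edge (8,11)–(0,3): clear
  midpoint (17/2,18) outside
  → clear

BLOCKED by obstacle 2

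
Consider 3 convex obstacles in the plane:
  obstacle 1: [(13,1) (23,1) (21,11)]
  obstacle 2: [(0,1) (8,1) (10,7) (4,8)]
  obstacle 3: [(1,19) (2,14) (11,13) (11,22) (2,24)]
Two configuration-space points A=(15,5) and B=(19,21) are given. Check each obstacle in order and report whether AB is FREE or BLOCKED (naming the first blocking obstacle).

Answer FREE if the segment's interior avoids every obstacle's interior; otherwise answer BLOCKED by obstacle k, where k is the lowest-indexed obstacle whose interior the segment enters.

FREE

Obstacle 1 [(13,1) (23,1) (21,11)]:
  edge (13,1)–(23,1): clear
  edge (23,1)–(21,11): clear
  edge (21,11)–(13,1): clear
  midpoint (17,13) outside
  → clear
Obstacle 2 [(0,1) (8,1) (10,7) (4,8)]:
  edge (0,1)–(8,1): clear
  edge (8,1)–(10,7): clear
  edge (10,7)–(4,8): clear
  edge (4,8)–(0,1): clear
  midpoint (17,13) outside
  → clear
Obstacle 3 [(1,19) (2,14) (11,13) (11,22) (2,24)]:
  edge (1,19)–(2,14): clear
  edge (2,14)–(11,13): clear
  edge (11,13)–(11,22): clear
  edge (11,22)–(2,24): clear
  edge (2,24)–(1,19): clear
  midpoint (17,13) outside
  → clear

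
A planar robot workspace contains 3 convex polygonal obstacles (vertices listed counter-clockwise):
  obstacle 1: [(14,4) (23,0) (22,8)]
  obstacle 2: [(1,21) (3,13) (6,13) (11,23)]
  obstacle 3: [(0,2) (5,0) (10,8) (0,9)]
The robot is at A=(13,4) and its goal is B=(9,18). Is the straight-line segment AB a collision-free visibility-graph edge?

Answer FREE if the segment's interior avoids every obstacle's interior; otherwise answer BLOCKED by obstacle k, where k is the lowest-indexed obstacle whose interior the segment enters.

FREE

Obstacle 1 [(14,4) (23,0) (22,8)]:
  edge (14,4)–(23,0): clear
  edge (23,0)–(22,8): clear
  edge (22,8)–(14,4): clear
  midpoint (11,11) outside
  → clear
Obstacle 2 [(1,21) (3,13) (6,13) (11,23)]:
  edge (1,21)–(3,13): clear
  edge (3,13)–(6,13): clear
  edge (6,13)–(11,23): clear
  edge (11,23)–(1,21): clear
  midpoint (11,11) outside
  → clear
Obstacle 3 [(0,2) (5,0) (10,8) (0,9)]:
  edge (0,2)–(5,0): clear
  edge (5,0)–(10,8): clear
  edge (10,8)–(0,9): clear
  edge (0,9)–(0,2): clear
  midpoint (11,11) outside
  → clear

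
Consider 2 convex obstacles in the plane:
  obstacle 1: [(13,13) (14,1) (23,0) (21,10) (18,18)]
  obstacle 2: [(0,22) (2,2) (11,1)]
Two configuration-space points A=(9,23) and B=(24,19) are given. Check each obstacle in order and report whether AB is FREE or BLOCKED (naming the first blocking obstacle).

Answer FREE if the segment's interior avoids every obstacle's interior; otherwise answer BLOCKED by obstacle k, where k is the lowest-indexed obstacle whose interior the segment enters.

FREE

Obstacle 1 [(13,13) (14,1) (23,0) (21,10) (18,18)]:
  edge (13,13)–(14,1): clear
  edge (14,1)–(23,0): clear
  edge (23,0)–(21,10): clear
  edge (21,10)–(18,18): clear
  edge (18,18)–(13,13): clear
  midpoint (33/2,21) outside
  → clear
Obstacle 2 [(0,22) (2,2) (11,1)]:
  edge (0,22)–(2,2): clear
  edge (2,2)–(11,1): clear
  edge (11,1)–(0,22): clear
  midpoint (33/2,21) outside
  → clear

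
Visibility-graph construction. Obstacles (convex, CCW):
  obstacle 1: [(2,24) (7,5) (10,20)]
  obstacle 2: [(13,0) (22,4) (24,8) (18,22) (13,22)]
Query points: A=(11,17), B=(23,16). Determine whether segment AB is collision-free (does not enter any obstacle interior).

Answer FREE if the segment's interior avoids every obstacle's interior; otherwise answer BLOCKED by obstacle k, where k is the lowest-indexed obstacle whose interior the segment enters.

BLOCKED by obstacle 2

Obstacle 1 [(2,24) (7,5) (10,20)]:
  edge (2,24)–(7,5): clear
  edge (7,5)–(10,20): clear
  edge (10,20)–(2,24): clear
  midpoint (17,33/2) outside
  → clear
Obstacle 2 [(13,0) (22,4) (24,8) (18,22) (13,22)]:
  edge (13,0)–(22,4): clear
  edge (22,4)–(24,8): clear
  edge (24,8)–(18,22): crosses AB
  edge (18,22)–(13,22): clear
  edge (13,22)–(13,0): crosses AB
  → BLOCKED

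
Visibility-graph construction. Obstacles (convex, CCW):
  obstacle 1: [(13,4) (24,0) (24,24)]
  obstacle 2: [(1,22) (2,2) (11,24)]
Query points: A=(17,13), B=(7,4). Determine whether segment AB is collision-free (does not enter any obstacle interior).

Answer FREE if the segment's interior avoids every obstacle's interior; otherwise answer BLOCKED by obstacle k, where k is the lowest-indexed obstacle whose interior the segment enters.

Obstacle 1 [(13,4) (24,0) (24,24)]:
  edge (13,4)–(24,0): clear
  edge (24,0)–(24,24): clear
  edge (24,24)–(13,4): clear
  midpoint (12,17/2) outside
  → clear
Obstacle 2 [(1,22) (2,2) (11,24)]:
  edge (1,22)–(2,2): clear
  edge (2,2)–(11,24): clear
  edge (11,24)–(1,22): clear
  midpoint (12,17/2) outside
  → clear

FREE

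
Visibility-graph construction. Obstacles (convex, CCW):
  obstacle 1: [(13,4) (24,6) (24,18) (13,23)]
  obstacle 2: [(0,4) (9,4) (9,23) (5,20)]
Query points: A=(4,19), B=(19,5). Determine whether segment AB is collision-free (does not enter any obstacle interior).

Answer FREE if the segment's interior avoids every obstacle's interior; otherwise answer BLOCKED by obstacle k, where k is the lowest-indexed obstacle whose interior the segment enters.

Obstacle 1 [(13,4) (24,6) (24,18) (13,23)]:
  edge (13,4)–(24,6): crosses AB
  edge (24,6)–(24,18): clear
  edge (24,18)–(13,23): clear
  edge (13,23)–(13,4): crosses AB
  → BLOCKED
Obstacle 2 [(0,4) (9,4) (9,23) (5,20)]:
  edge (0,4)–(9,4): clear
  edge (9,4)–(9,23): crosses AB
  edge (9,23)–(5,20): clear
  edge (5,20)–(0,4): crosses AB
  → BLOCKED

BLOCKED by obstacle 1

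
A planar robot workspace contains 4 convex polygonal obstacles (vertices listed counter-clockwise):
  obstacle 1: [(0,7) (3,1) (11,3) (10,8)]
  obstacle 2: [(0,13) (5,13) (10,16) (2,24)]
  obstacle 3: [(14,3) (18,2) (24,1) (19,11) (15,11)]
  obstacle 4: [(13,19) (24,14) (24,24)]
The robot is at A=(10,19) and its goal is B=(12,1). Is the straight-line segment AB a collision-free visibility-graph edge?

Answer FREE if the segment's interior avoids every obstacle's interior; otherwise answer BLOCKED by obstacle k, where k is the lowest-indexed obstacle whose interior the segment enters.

FREE

Obstacle 1 [(0,7) (3,1) (11,3) (10,8)]:
  edge (0,7)–(3,1): clear
  edge (3,1)–(11,3): clear
  edge (11,3)–(10,8): clear
  edge (10,8)–(0,7): clear
  midpoint (11,10) outside
  → clear
Obstacle 2 [(0,13) (5,13) (10,16) (2,24)]:
  edge (0,13)–(5,13): clear
  edge (5,13)–(10,16): clear
  edge (10,16)–(2,24): clear
  edge (2,24)–(0,13): clear
  midpoint (11,10) outside
  → clear
Obstacle 3 [(14,3) (18,2) (24,1) (19,11) (15,11)]:
  edge (14,3)–(18,2): clear
  edge (18,2)–(24,1): clear
  edge (24,1)–(19,11): clear
  edge (19,11)–(15,11): clear
  edge (15,11)–(14,3): clear
  midpoint (11,10) outside
  → clear
Obstacle 4 [(13,19) (24,14) (24,24)]:
  edge (13,19)–(24,14): clear
  edge (24,14)–(24,24): clear
  edge (24,24)–(13,19): clear
  midpoint (11,10) outside
  → clear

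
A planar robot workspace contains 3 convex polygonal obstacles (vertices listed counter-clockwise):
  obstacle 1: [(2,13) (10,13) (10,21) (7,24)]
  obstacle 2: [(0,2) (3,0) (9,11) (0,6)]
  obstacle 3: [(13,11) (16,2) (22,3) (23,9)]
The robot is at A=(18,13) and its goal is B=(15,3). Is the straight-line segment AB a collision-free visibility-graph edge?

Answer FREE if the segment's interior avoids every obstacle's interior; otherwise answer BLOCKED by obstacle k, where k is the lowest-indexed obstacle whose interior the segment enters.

Obstacle 1 [(2,13) (10,13) (10,21) (7,24)]:
  edge (2,13)–(10,13): clear
  edge (10,13)–(10,21): clear
  edge (10,21)–(7,24): clear
  edge (7,24)–(2,13): clear
  midpoint (33/2,8) outside
  → clear
Obstacle 2 [(0,2) (3,0) (9,11) (0,6)]:
  edge (0,2)–(3,0): clear
  edge (3,0)–(9,11): clear
  edge (9,11)–(0,6): clear
  edge (0,6)–(0,2): clear
  midpoint (33/2,8) outside
  → clear
Obstacle 3 [(13,11) (16,2) (22,3) (23,9)]:
  edge (13,11)–(16,2): crosses AB
  edge (16,2)–(22,3): clear
  edge (22,3)–(23,9): clear
  edge (23,9)–(13,11): crosses AB
  → BLOCKED

BLOCKED by obstacle 3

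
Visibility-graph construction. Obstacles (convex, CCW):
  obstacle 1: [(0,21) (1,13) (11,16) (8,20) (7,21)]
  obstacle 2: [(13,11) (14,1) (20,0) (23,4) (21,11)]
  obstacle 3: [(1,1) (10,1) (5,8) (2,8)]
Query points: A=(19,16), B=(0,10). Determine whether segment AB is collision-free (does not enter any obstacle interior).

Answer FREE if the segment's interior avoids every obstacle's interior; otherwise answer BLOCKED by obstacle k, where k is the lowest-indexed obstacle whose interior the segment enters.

Obstacle 1 [(0,21) (1,13) (11,16) (8,20) (7,21)]:
  edge (0,21)–(1,13): clear
  edge (1,13)–(11,16): clear
  edge (11,16)–(8,20): clear
  edge (8,20)–(7,21): clear
  edge (7,21)–(0,21): clear
  midpoint (19/2,13) outside
  → clear
Obstacle 2 [(13,11) (14,1) (20,0) (23,4) (21,11)]:
  edge (13,11)–(14,1): clear
  edge (14,1)–(20,0): clear
  edge (20,0)–(23,4): clear
  edge (23,4)–(21,11): clear
  edge (21,11)–(13,11): clear
  midpoint (19/2,13) outside
  → clear
Obstacle 3 [(1,1) (10,1) (5,8) (2,8)]:
  edge (1,1)–(10,1): clear
  edge (10,1)–(5,8): clear
  edge (5,8)–(2,8): clear
  edge (2,8)–(1,1): clear
  midpoint (19/2,13) outside
  → clear

FREE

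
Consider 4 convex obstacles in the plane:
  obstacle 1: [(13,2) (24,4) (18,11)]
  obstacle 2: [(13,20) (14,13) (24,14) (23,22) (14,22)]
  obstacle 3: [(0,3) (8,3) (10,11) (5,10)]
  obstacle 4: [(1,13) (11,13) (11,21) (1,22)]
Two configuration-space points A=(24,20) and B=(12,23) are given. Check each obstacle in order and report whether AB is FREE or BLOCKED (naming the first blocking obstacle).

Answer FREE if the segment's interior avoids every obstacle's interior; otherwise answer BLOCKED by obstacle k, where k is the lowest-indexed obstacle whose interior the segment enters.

Obstacle 1 [(13,2) (24,4) (18,11)]:
  edge (13,2)–(24,4): clear
  edge (24,4)–(18,11): clear
  edge (18,11)–(13,2): clear
  midpoint (18,43/2) outside
  → clear
Obstacle 2 [(13,20) (14,13) (24,14) (23,22) (14,22)]:
  edge (13,20)–(14,13): clear
  edge (14,13)–(24,14): clear
  edge (24,14)–(23,22): crosses AB
  edge (23,22)–(14,22): crosses AB
  edge (14,22)–(13,20): clear
  → BLOCKED
Obstacle 3 [(0,3) (8,3) (10,11) (5,10)]:
  edge (0,3)–(8,3): clear
  edge (8,3)–(10,11): clear
  edge (10,11)–(5,10): clear
  edge (5,10)–(0,3): clear
  midpoint (18,43/2) outside
  → clear
Obstacle 4 [(1,13) (11,13) (11,21) (1,22)]:
  edge (1,13)–(11,13): clear
  edge (11,13)–(11,21): clear
  edge (11,21)–(1,22): clear
  edge (1,22)–(1,13): clear
  midpoint (18,43/2) outside
  → clear

BLOCKED by obstacle 2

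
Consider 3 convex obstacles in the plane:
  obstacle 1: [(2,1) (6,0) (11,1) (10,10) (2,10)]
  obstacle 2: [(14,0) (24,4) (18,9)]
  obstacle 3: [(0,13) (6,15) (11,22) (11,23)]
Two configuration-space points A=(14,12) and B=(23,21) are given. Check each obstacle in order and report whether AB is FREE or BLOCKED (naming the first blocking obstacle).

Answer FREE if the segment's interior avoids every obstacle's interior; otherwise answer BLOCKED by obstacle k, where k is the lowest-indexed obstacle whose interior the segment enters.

Obstacle 1 [(2,1) (6,0) (11,1) (10,10) (2,10)]:
  edge (2,1)–(6,0): clear
  edge (6,0)–(11,1): clear
  edge (11,1)–(10,10): clear
  edge (10,10)–(2,10): clear
  edge (2,10)–(2,1): clear
  midpoint (37/2,33/2) outside
  → clear
Obstacle 2 [(14,0) (24,4) (18,9)]:
  edge (14,0)–(24,4): clear
  edge (24,4)–(18,9): clear
  edge (18,9)–(14,0): clear
  midpoint (37/2,33/2) outside
  → clear
Obstacle 3 [(0,13) (6,15) (11,22) (11,23)]:
  edge (0,13)–(6,15): clear
  edge (6,15)–(11,22): clear
  edge (11,22)–(11,23): clear
  edge (11,23)–(0,13): clear
  midpoint (37/2,33/2) outside
  → clear

FREE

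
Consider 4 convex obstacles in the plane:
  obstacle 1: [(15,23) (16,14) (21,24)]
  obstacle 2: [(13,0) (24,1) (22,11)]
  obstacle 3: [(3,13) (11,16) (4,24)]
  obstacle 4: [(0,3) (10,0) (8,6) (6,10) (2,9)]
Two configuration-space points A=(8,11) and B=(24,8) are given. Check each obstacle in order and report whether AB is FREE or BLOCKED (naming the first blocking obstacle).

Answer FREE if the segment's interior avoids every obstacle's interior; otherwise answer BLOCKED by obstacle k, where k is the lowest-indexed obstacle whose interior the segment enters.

BLOCKED by obstacle 2

Obstacle 1 [(15,23) (16,14) (21,24)]:
  edge (15,23)–(16,14): clear
  edge (16,14)–(21,24): clear
  edge (21,24)–(15,23): clear
  midpoint (16,19/2) outside
  → clear
Obstacle 2 [(13,0) (24,1) (22,11)]:
  edge (13,0)–(24,1): clear
  edge (24,1)–(22,11): crosses AB
  edge (22,11)–(13,0): crosses AB
  → BLOCKED
Obstacle 3 [(3,13) (11,16) (4,24)]:
  edge (3,13)–(11,16): clear
  edge (11,16)–(4,24): clear
  edge (4,24)–(3,13): clear
  midpoint (16,19/2) outside
  → clear
Obstacle 4 [(0,3) (10,0) (8,6) (6,10) (2,9)]:
  edge (0,3)–(10,0): clear
  edge (10,0)–(8,6): clear
  edge (8,6)–(6,10): clear
  edge (6,10)–(2,9): clear
  edge (2,9)–(0,3): clear
  midpoint (16,19/2) outside
  → clear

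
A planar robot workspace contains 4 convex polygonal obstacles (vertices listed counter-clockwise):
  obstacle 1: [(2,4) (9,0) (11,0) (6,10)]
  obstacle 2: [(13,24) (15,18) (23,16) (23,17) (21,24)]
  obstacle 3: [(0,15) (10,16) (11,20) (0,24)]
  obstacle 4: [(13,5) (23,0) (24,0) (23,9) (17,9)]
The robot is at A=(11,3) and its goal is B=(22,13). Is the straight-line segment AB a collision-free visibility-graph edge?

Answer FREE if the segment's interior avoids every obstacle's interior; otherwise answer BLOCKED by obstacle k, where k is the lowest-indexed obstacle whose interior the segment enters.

BLOCKED by obstacle 4

Obstacle 1 [(2,4) (9,0) (11,0) (6,10)]:
  edge (2,4)–(9,0): clear
  edge (9,0)–(11,0): clear
  edge (11,0)–(6,10): clear
  edge (6,10)–(2,4): clear
  midpoint (33/2,8) outside
  → clear
Obstacle 2 [(13,24) (15,18) (23,16) (23,17) (21,24)]:
  edge (13,24)–(15,18): clear
  edge (15,18)–(23,16): clear
  edge (23,16)–(23,17): clear
  edge (23,17)–(21,24): clear
  edge (21,24)–(13,24): clear
  midpoint (33/2,8) outside
  → clear
Obstacle 3 [(0,15) (10,16) (11,20) (0,24)]:
  edge (0,15)–(10,16): clear
  edge (10,16)–(11,20): clear
  edge (11,20)–(0,24): clear
  edge (0,24)–(0,15): clear
  midpoint (33/2,8) outside
  → clear
Obstacle 4 [(13,5) (23,0) (24,0) (23,9) (17,9)]:
  edge (13,5)–(23,0): crosses AB
  edge (23,0)–(24,0): clear
  edge (24,0)–(23,9): clear
  edge (23,9)–(17,9): crosses AB
  edge (17,9)–(13,5): clear
  → BLOCKED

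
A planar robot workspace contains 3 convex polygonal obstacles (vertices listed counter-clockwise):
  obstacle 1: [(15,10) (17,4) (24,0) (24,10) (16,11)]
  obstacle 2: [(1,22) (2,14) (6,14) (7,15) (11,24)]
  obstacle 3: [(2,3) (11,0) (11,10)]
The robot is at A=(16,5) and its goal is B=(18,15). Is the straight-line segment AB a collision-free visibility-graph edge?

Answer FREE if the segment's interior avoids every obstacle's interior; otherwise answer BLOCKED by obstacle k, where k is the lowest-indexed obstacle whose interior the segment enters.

Obstacle 1 [(15,10) (17,4) (24,0) (24,10) (16,11)]:
  edge (15,10)–(17,4): crosses AB
  edge (17,4)–(24,0): clear
  edge (24,0)–(24,10): clear
  edge (24,10)–(16,11): crosses AB
  edge (16,11)–(15,10): clear
  → BLOCKED
Obstacle 2 [(1,22) (2,14) (6,14) (7,15) (11,24)]:
  edge (1,22)–(2,14): clear
  edge (2,14)–(6,14): clear
  edge (6,14)–(7,15): clear
  edge (7,15)–(11,24): clear
  edge (11,24)–(1,22): clear
  midpoint (17,10) outside
  → clear
Obstacle 3 [(2,3) (11,0) (11,10)]:
  edge (2,3)–(11,0): clear
  edge (11,0)–(11,10): clear
  edge (11,10)–(2,3): clear
  midpoint (17,10) outside
  → clear

BLOCKED by obstacle 1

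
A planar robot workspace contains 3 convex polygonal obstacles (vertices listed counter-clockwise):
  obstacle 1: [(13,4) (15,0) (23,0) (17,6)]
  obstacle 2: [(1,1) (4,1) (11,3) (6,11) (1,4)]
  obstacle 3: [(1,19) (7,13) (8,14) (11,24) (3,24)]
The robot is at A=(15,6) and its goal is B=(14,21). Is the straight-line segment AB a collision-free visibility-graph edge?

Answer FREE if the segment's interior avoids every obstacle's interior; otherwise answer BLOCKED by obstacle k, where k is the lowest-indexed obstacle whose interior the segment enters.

FREE

Obstacle 1 [(13,4) (15,0) (23,0) (17,6)]:
  edge (13,4)–(15,0): clear
  edge (15,0)–(23,0): clear
  edge (23,0)–(17,6): clear
  edge (17,6)–(13,4): clear
  midpoint (29/2,27/2) outside
  → clear
Obstacle 2 [(1,1) (4,1) (11,3) (6,11) (1,4)]:
  edge (1,1)–(4,1): clear
  edge (4,1)–(11,3): clear
  edge (11,3)–(6,11): clear
  edge (6,11)–(1,4): clear
  edge (1,4)–(1,1): clear
  midpoint (29/2,27/2) outside
  → clear
Obstacle 3 [(1,19) (7,13) (8,14) (11,24) (3,24)]:
  edge (1,19)–(7,13): clear
  edge (7,13)–(8,14): clear
  edge (8,14)–(11,24): clear
  edge (11,24)–(3,24): clear
  edge (3,24)–(1,19): clear
  midpoint (29/2,27/2) outside
  → clear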